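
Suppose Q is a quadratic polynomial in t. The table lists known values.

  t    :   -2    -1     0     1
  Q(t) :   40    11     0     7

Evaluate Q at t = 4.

136

First differences: -29, -11, 7. Second differences: 18, 18.
Level-2 differences are constant, so Q has degree 2.
Fitting a degree-2 polynomial gives Q(t) = 9t² - 2t.
Then Q(4) = 136.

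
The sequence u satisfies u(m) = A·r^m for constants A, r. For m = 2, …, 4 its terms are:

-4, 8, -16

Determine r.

Consecutive ratio: 8/(-4) = -2, and -16/8 = -2, so r = -2.
Then A·(-2)^2 = -4 gives A = -1, and u(m) = -1·(-2)^m.

-2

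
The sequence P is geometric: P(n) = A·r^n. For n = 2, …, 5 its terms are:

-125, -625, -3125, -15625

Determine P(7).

Consecutive ratio: -625/(-125) = 5, and -3125/(-625) = 5, so r = 5.
Then A·5^2 = -125 gives A = -5, and P(n) = -5·5^n.
P(7) = -5·5^7 = -390625.

-390625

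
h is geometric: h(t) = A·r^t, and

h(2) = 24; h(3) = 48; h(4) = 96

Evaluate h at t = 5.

Consecutive ratio: 48/24 = 2, and 96/48 = 2, so r = 2.
Then A·2^2 = 24 gives A = 6, and h(t) = 6·2^t.
h(5) = 6·2^5 = 192.

192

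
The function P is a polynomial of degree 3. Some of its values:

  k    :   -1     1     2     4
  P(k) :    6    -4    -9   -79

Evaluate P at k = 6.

-309

Write P(k) = ak³ + bk² + ck + d; the 4 given values yield a linear system in the 4 coefficients.
Solving, P(k) = -2k³ + 4k² - 3k - 3.
Then P(6) = -309.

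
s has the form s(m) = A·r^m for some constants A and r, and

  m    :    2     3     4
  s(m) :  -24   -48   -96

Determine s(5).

-192

Consecutive ratio: -48/(-24) = 2, and -96/(-48) = 2, so r = 2.
Then A·2^2 = -24 gives A = -6, and s(m) = -6·2^m.
s(5) = -6·2^5 = -192.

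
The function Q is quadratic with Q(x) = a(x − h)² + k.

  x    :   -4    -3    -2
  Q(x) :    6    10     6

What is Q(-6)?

-26

First differences 4, -4; second difference -8 = 2a, so a = -4.
Expanding, the x-coefficient is −2ah = 8h; matching it to the data gives h = -3, and then k = 10.
So Q(x) = -4(x + 3)² + 10.
Q(-6) = -4·(-3)² + 10 = -26.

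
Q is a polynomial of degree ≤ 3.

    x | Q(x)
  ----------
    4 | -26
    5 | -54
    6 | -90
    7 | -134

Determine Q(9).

First differences: -28, -36, -44. Second differences: -8, -8.
Level-2 differences are constant, so Q has degree 2.
Fitting a degree-2 polynomial gives Q(x) = -4x² + 8x + 6.
Then Q(9) = -246.

-246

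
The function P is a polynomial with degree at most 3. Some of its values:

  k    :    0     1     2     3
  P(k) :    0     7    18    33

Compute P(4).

52

Write P(k) = ak³ + bk² + ck + d; the 4 given values yield a linear system in the 4 coefficients.
Solving, the leading coefficient vanishes, and P(k) = 2k² + 5k.
Then P(4) = 52.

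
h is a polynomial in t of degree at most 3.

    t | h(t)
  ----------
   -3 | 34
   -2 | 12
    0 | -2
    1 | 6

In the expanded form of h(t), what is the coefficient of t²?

5

Write h(t) = at³ + bt² + ct + d; the 4 given values yield a linear system in the 4 coefficients.
Solving, the leading coefficient vanishes, and h(t) = 5t² + 3t - 2.
The coefficient of t² is 5.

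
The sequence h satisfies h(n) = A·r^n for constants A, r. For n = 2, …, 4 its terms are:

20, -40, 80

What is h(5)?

Consecutive ratio: -40/20 = -2, and 80/(-40) = -2, so r = -2.
Then A·(-2)^2 = 20 gives A = 5, and h(n) = 5·(-2)^n.
h(5) = 5·(-2)^5 = -160.

-160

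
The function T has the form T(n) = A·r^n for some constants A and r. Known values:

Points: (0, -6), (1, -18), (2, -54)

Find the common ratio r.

3

Consecutive ratio: -18/(-6) = 3, and -54/(-18) = 3, so r = 3.
Then A·3^0 = -6 gives A = -6, and T(n) = -6·3^n.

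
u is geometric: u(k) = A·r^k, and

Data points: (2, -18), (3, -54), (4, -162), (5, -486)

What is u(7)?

-4374

Consecutive ratio: -54/(-18) = 3, and -162/(-54) = 3, so r = 3.
Then A·3^2 = -18 gives A = -2, and u(k) = -2·3^k.
u(7) = -2·3^7 = -4374.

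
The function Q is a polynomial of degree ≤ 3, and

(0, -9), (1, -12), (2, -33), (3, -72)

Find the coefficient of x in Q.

6

First differences: -3, -21, -39. Second differences: -18, -18.
Level-2 differences are constant, so Q has degree 2.
Fitting a degree-2 polynomial gives Q(x) = -9x² + 6x - 9.
The coefficient of x is 6.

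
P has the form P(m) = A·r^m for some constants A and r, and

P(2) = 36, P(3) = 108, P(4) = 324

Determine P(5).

Consecutive ratio: 108/36 = 3, and 324/108 = 3, so r = 3.
Then A·3^2 = 36 gives A = 4, and P(m) = 4·3^m.
P(5) = 4·3^5 = 972.

972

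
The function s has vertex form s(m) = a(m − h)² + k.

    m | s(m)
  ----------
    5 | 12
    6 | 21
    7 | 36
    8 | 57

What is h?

4

First differences 9, 15, 21; second difference 6 = 2a, so a = 3.
Expanding, the m-coefficient is −2ah = -6h; matching it to the data gives h = 4, and then k = 9.
So s(m) = 3(m − 4)² + 9.
Hence h = 4.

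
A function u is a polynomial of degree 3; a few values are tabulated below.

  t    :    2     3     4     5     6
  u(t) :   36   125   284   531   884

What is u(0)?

Write u(t) = at³ + bt² + ct + d; the 5 given values yield a linear system in the 4 coefficients.
Solving, u(t) = 3t³ + 8t² - 8t - 4.
The constant term is u(0) = -4.

-4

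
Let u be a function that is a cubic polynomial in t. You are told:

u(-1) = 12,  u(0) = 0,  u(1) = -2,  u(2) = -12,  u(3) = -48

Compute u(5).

-270

First differences: -12, -2, -10, -36. Second differences: 10, -8, -26. Third differences: -18, -18.
Level-3 differences are constant, so u has degree 3.
Fitting a degree-3 polynomial gives u(t) = -3t³ + 5t² - 4t.
Then u(5) = -270.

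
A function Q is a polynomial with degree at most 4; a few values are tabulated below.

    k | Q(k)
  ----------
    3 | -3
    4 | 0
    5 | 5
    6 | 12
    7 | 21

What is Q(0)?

First differences: 3, 5, 7, 9. Second differences: 2, 2, 2.
Level-2 differences are constant, so Q has degree 2.
Fitting a degree-2 polynomial gives Q(k) = k² - 4k.
The constant term is Q(0) = 0.

0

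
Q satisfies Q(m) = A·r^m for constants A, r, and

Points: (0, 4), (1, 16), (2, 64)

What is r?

Consecutive ratio: 16/4 = 4, and 64/16 = 4, so r = 4.
Then A·4^0 = 4 gives A = 4, and Q(m) = 4·4^m.

4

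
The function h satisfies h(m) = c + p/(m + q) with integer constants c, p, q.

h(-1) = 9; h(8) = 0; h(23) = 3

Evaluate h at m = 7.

-1

(h(m) − c)(m + q) = p for each data point; the three points give a linear system in c and q, then p follows.
Solving: c = 4, q = -3, p = -20, so h(m) = 4 − 20/(m − 3).
Then h(7) = 4 − 20/4 = -1.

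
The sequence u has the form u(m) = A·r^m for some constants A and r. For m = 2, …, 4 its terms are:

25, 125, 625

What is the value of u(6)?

Consecutive ratio: 125/25 = 5, and 625/125 = 5, so r = 5.
Then A·5^2 = 25 gives A = 1, and u(m) = 1·5^m.
u(6) = 1·5^6 = 15625.

15625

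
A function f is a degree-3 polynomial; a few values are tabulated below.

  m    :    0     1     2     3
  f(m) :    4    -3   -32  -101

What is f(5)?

Write f(m) = am³ + bm² + cm + d; the 4 given values yield a linear system in the 4 coefficients.
Solving, f(m) = -3m³ - 2m² - 2m + 4.
Then f(5) = -431.

-431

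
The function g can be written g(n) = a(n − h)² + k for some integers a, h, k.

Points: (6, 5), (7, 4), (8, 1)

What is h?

First differences -1, -3; second difference -2 = 2a, so a = -1.
Expanding, the n-coefficient is −2ah = 2h; matching it to the data gives h = 6, and then k = 5.
So g(n) = -1(n − 6)² + 5.
Hence h = 6.

6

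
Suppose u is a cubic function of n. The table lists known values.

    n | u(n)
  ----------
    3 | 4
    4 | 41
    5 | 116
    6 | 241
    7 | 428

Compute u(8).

689

First differences: 37, 75, 125, 187. Second differences: 38, 50, 62. Third differences: 12, 12.
Level-3 differences are constant, so u has degree 3.
Extending the table by one column gives the next first difference 261, so u(8) = 428 + 261 = 689.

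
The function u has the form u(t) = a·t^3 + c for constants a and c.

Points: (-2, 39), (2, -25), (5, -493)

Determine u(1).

3

From u(-2) = 39 and u(2) = -25: -8a + c = 39 and 8a + c = -25.
Subtracting: 16a = -64, so a = -4; then c = 39 − (-4)·(-8) = 7.
So u(t) = -4t³ + 7, and u(1) = 3.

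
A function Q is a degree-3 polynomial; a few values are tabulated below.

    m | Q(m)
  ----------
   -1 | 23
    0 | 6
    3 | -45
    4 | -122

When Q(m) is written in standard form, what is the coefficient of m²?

6

Write Q(m) = am³ + bm² + cm + d; the 4 given values yield a linear system in the 4 coefficients.
Solving, Q(m) = -3m³ + 6m² - 8m + 6.
The coefficient of m² is 6.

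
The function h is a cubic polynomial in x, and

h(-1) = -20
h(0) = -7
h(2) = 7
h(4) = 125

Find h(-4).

Write h(x) = ax³ + bx² + cx + d; the 4 given values yield a linear system in the 4 coefficients.
Solving, h(x) = 3x³ - 5x² + 5x - 7.
Then h(-4) = -299.

-299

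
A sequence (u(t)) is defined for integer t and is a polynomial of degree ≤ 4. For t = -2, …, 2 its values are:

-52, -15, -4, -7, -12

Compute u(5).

81

First differences: 37, 11, -3, -5. Second differences: -26, -14, -2. Third differences: 12, 12.
Level-3 differences are constant, so u has degree 3.
Fitting a degree-3 polynomial gives u(t) = 2t³ - 7t² + 2t - 4.
Then u(5) = 81.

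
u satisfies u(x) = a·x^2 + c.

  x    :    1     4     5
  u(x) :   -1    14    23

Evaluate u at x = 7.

47

From u(1) = -1 and u(4) = 14: 1a + c = -1 and 16a + c = 14.
Subtracting: 15a = 15, so a = 1; then c = -1 − 1·1 = -2.
So u(x) = 1x² − 2, and u(7) = 47.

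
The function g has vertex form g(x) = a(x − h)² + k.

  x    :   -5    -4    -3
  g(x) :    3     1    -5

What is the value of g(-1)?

-29

First differences -2, -6; second difference -4 = 2a, so a = -2.
Expanding, the x-coefficient is −2ah = 4h; matching it to the data gives h = -5, and then k = 3.
So g(x) = -2(x + 5)² + 3.
g(-1) = -2·4² + 3 = -29.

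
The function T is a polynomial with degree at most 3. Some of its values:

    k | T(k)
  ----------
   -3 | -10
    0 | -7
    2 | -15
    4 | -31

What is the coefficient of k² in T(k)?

Write T(k) = ak³ + bk² + ck + d; the 4 given values yield a linear system in the 4 coefficients.
Solving, the leading coefficient vanishes, and T(k) = -k² - 2k - 7.
The coefficient of k² is -1.

-1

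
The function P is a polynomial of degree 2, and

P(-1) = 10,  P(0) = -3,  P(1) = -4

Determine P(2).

7

Write P(m) = am² + bm + c; the 3 given values yield a linear system in the 3 coefficients.
Solving, P(m) = 6m² - 7m - 3.
Then P(2) = 7.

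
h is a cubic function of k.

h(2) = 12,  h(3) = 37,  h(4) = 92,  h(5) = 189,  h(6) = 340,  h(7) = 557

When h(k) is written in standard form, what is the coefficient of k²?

-3

First differences: 25, 55, 97, 151, 217. Second differences: 30, 42, 54, 66. Third differences: 12, 12, 12.
Level-3 differences are constant, so h has degree 3.
Fitting a degree-3 polynomial gives h(k) = 2k³ - 3k² + 2k + 4.
The coefficient of k² is -3.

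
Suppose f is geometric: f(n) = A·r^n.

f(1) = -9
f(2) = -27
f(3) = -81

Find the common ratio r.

3

Consecutive ratio: -27/(-9) = 3, and -81/(-27) = 3, so r = 3.
Then A·3^1 = -9 gives A = -3, and f(n) = -3·3^n.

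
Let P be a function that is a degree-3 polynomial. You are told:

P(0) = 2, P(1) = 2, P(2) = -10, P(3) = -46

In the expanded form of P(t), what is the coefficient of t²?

Write P(t) = at³ + bt² + ct + d; the 4 given values yield a linear system in the 4 coefficients.
Solving, P(t) = -2t³ + 2t + 2.
The coefficient of t² is 0.

0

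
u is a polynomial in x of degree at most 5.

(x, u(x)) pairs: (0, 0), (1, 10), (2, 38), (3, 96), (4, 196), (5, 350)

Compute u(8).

First differences: 10, 28, 58, 100, 154. Second differences: 18, 30, 42, 54. Third differences: 12, 12, 12.
Level-3 differences are constant, so u has degree 3.
Fitting a degree-3 polynomial gives u(x) = 2x³ + 3x² + 5x.
Then u(8) = 1256.

1256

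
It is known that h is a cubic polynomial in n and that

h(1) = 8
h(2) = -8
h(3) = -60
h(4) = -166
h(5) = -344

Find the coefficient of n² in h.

0

Write h(n) = an³ + bn² + cn + d; the 5 given values yield a linear system in the 4 coefficients.
Solving, h(n) = -3n³ + 5n + 6.
The coefficient of n² is 0.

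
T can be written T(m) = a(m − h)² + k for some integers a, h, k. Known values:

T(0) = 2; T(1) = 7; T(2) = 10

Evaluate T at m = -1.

First differences 5, 3; second difference -2 = 2a, so a = -1.
Expanding, the m-coefficient is −2ah = 2h; matching it to the data gives h = 3, and then k = 11.
So T(m) = -1(m − 3)² + 11.
T(-1) = -1·(-4)² + 11 = -5.

-5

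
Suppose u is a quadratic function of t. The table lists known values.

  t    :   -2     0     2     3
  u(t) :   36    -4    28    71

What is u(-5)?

Write u(t) = at² + bt + c; the 4 given values yield a linear system in the 3 coefficients.
Solving, u(t) = 9t² - 2t - 4.
Then u(-5) = 231.

231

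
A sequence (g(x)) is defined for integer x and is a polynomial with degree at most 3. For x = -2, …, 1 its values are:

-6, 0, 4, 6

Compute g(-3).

Write g(x) = ax³ + bx² + cx + d; the 4 given values yield a linear system in the 4 coefficients.
Solving, the leading coefficient vanishes, and g(x) = -x² + 3x + 4.
Then g(-3) = -14.

-14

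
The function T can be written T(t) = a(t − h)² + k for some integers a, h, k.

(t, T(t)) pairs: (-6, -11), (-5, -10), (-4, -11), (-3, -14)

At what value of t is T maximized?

-5

First differences 1, -1, -3; second difference -2 = 2a, so a = -1.
Expanding, the t-coefficient is −2ah = 2h; matching it to the data gives h = -5, and then k = -10.
So T(t) = -1(t + 5)² − 10.
Hence h = -5.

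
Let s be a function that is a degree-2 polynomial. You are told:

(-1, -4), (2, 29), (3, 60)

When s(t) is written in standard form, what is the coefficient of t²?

Write s(t) = at² + bt + c; the 3 given values yield a linear system in the 3 coefficients.
Solving, s(t) = 5t² + 6t - 3.
The coefficient of t² is 5.

5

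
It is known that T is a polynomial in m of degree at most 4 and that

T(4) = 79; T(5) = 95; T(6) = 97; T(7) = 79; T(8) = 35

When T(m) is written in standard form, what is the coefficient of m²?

8

First differences: 16, 2, -18, -44. Second differences: -14, -20, -26. Third differences: -6, -6.
Level-3 differences are constant, so T has degree 3.
Fitting a degree-3 polynomial gives T(m) = -m³ + 8m² + 5m - 5.
The coefficient of m² is 8.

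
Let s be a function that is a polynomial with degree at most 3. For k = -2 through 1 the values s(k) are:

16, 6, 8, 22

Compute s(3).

86

First differences: -10, 2, 14. Second differences: 12, 12.
Level-2 differences are constant, so s has degree 2.
Fitting a degree-2 polynomial gives s(k) = 6k² + 8k + 8.
Then s(3) = 86.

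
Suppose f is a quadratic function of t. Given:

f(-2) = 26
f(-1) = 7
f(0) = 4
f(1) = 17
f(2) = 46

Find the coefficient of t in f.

5

First differences: -19, -3, 13, 29. Second differences: 16, 16, 16.
Level-2 differences are constant, so f has degree 2.
Fitting a degree-2 polynomial gives f(t) = 8t² + 5t + 4.
The coefficient of t is 5.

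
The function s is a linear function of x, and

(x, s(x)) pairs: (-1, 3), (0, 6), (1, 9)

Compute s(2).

12

First differences: 3, 3.
Level-1 differences are constant, so s has degree 1.
Extending the table by one column gives the next first difference 3, so s(2) = 9 + 3 = 12.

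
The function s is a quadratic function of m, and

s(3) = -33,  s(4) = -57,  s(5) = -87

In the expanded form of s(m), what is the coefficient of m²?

-3

Write s(m) = am² + bm + c; the 3 given values yield a linear system in the 3 coefficients.
Solving, s(m) = -3m² - 3m + 3.
The coefficient of m² is -3.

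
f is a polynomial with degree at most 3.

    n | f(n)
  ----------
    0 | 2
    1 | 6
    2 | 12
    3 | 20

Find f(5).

42

First differences: 4, 6, 8. Second differences: 2, 2.
Level-2 differences are constant, so f has degree 2.
Fitting a degree-2 polynomial gives f(n) = n² + 3n + 2.
Then f(5) = 42.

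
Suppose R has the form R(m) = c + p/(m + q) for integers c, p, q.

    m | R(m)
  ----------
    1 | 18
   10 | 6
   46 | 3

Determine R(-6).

-10

(R(m) − c)(m + q) = p for each data point; the three points give a linear system in c and q, then p follows.
Solving: c = 2, q = 2, p = 48, so R(m) = 2 + 48/(m + 2).
Then R(-6) = 2 + 48/(-4) = -10.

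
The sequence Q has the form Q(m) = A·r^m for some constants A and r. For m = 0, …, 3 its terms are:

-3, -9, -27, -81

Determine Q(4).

-243

Consecutive ratio: -9/(-3) = 3, and -27/(-9) = 3, so r = 3.
Then A·3^0 = -3 gives A = -3, and Q(m) = -3·3^m.
Q(4) = -3·3^4 = -243.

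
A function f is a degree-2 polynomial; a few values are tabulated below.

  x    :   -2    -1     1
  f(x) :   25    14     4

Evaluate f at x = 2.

5

Write f(x) = ax² + bx + c; the 3 given values yield a linear system in the 3 coefficients.
Solving, f(x) = 2x² - 5x + 7.
Then f(2) = 5.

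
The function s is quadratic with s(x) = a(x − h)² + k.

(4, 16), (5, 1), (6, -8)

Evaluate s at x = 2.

64

First differences -15, -9; second difference 6 = 2a, so a = 3.
Expanding, the x-coefficient is −2ah = -6h; matching it to the data gives h = 7, and then k = -11.
So s(x) = 3(x − 7)² − 11.
s(2) = 3·(-5)² − 11 = 64.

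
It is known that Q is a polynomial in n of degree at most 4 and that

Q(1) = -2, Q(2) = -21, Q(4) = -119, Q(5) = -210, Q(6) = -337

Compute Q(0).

5

Write Q(n) = an^4 + bn³ + cn² + dn + e; the 5 given values yield a linear system in the 5 coefficients.
Solving, the leading coefficient vanishes, and Q(n) = -n³ - 3n² - 3n + 5.
Then Q(0) = 5.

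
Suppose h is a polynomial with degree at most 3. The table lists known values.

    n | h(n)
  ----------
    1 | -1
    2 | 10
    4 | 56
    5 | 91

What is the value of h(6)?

Write h(n) = an³ + bn² + cn + d; the 4 given values yield a linear system in the 4 coefficients.
Solving, the leading coefficient vanishes, and h(n) = 4n² - n - 4.
Then h(6) = 134.

134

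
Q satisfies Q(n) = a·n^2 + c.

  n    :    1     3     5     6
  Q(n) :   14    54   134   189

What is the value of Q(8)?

From Q(1) = 14 and Q(3) = 54: 1a + c = 14 and 9a + c = 54.
Subtracting: 8a = 40, so a = 5; then c = 14 − 5·1 = 9.
So Q(n) = 5n² + 9, and Q(8) = 329.

329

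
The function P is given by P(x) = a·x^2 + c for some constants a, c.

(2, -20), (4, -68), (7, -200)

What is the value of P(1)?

-8

From P(2) = -20 and P(4) = -68: 4a + c = -20 and 16a + c = -68.
Subtracting: 12a = -48, so a = -4; then c = -20 − (-4)·4 = -4.
So P(x) = -4x² − 4, and P(1) = -8.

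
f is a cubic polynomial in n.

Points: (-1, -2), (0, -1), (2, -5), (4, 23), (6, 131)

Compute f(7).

Write f(n) = an³ + bn² + cn + d; the 5 given values yield a linear system in the 4 coefficients.
Solving, f(n) = n³ - 2n² - 2n - 1.
Then f(7) = 230.

230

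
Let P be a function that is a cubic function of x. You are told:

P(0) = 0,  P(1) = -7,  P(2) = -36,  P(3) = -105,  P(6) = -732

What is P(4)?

-232

Write P(x) = ax³ + bx² + cx + d; the 5 given values yield a linear system in the 4 coefficients.
Solving, P(x) = -3x³ - 2x² - 2x.
Then P(4) = -232.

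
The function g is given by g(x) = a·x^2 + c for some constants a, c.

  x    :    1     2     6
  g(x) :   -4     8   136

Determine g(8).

From g(1) = -4 and g(2) = 8: 1a + c = -4 and 4a + c = 8.
Subtracting: 3a = 12, so a = 4; then c = -4 − 4·1 = -8.
So g(x) = 4x² − 8, and g(8) = 248.

248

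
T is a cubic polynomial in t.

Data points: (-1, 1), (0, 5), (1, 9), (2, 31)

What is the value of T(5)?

Write T(t) = at³ + bt² + ct + d; the 4 given values yield a linear system in the 4 coefficients.
Solving, T(t) = 3t³ + t + 5.
Then T(5) = 385.

385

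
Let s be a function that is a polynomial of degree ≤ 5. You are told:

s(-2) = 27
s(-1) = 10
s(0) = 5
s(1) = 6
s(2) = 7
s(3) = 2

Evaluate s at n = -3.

62

First differences: -17, -5, 1, 1, -5. Second differences: 12, 6, 0, -6. Third differences: -6, -6, -6.
Level-3 differences are constant, so s has degree 3.
Fitting a degree-3 polynomial gives s(n) = -n³ + 3n² - n + 5.
Then s(-3) = 62.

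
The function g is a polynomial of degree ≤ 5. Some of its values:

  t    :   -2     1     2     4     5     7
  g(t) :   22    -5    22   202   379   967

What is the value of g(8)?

1402

Write g(t) = at^5 + bt^4 + ct³ + dt² + et + p; the 6 given values yield a linear system in the 6 coefficients.
Solving, the top 2 coefficients vanish, and g(t) = 2t³ + 7t² - 8t - 6.
Then g(8) = 1402.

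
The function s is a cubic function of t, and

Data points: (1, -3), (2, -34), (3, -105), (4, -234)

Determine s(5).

-439

Write s(t) = at³ + bt² + ct + d; the 4 given values yield a linear system in the 4 coefficients.
Solving, s(t) = -3t³ - 2t² - 4t + 6.
Then s(5) = -439.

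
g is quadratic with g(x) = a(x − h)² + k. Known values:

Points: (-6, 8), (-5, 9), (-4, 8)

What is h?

First differences 1, -1; second difference -2 = 2a, so a = -1.
Expanding, the x-coefficient is −2ah = 2h; matching it to the data gives h = -5, and then k = 9.
So g(x) = -1(x + 5)² + 9.
Hence h = -5.

-5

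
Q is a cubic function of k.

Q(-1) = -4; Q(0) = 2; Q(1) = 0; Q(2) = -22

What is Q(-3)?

8

Write Q(k) = ak³ + bk² + ck + d; the 4 given values yield a linear system in the 4 coefficients.
Solving, Q(k) = -2k³ - 4k² + 4k + 2.
Then Q(-3) = 8.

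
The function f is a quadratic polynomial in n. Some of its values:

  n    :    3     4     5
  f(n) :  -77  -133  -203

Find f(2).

-35

Write f(n) = an² + bn + c; the 3 given values yield a linear system in the 3 coefficients.
Solving, f(n) = -7n² - 7n + 7.
Then f(2) = -35.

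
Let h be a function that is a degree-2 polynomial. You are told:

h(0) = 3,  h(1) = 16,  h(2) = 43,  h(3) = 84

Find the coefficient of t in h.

6

First differences: 13, 27, 41. Second differences: 14, 14.
Level-2 differences are constant, so h has degree 2.
Fitting a degree-2 polynomial gives h(t) = 7t² + 6t + 3.
The coefficient of t is 6.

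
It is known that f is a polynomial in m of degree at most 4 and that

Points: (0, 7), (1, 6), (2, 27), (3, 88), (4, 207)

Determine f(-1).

Write f(m) = am^4 + bm³ + cm² + dm + e; the 5 given values yield a linear system in the 5 coefficients.
Solving, the leading coefficient vanishes, and f(m) = 3m³ + 2m² - 6m + 7.
Then f(-1) = 12.

12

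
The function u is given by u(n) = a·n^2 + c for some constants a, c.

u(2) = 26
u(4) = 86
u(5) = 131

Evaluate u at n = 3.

51

From u(2) = 26 and u(4) = 86: 4a + c = 26 and 16a + c = 86.
Subtracting: 12a = 60, so a = 5; then c = 26 − 5·4 = 6.
So u(n) = 5n² + 6, and u(3) = 51.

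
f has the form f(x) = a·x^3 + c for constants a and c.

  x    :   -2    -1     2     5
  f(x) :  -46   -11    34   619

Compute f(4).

314

From f(-2) = -46 and f(-1) = -11: -8a + c = -46 and -1a + c = -11.
Subtracting: 7a = 35, so a = 5; then c = -46 − 5·(-8) = -6.
So f(x) = 5x³ − 6, and f(4) = 314.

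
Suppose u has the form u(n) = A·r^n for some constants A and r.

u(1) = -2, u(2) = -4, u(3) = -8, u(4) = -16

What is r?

2

Consecutive ratio: -4/(-2) = 2, and -8/(-4) = 2, so r = 2.
Then A·2^1 = -2 gives A = -1, and u(n) = -1·2^n.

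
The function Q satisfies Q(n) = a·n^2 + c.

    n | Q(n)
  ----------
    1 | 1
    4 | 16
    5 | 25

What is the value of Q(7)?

From Q(1) = 1 and Q(4) = 16: 1a + c = 1 and 16a + c = 16.
Subtracting: 15a = 15, so a = 1; then c = 1 − 1·1 = 0.
So Q(n) = 1n² + 0, and Q(7) = 49.

49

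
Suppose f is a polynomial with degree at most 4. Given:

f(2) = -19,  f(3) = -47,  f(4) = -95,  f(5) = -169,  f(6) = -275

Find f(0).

1

Write f(x) = ax^4 + bx³ + cx² + dx + e; the 5 given values yield a linear system in the 5 coefficients.
Solving, the leading coefficient vanishes, and f(x) = -x³ - x² - 4x + 1.
Then f(0) = 1.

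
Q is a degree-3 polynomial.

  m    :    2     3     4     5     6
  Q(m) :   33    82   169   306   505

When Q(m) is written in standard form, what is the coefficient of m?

First differences: 49, 87, 137, 199. Second differences: 38, 50, 62. Third differences: 12, 12.
Level-3 differences are constant, so Q has degree 3.
Fitting a degree-3 polynomial gives Q(m) = 2m³ + m² + 6m + 1.
The coefficient of m is 6.

6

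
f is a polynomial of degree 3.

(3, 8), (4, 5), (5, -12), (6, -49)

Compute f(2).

3

Write f(k) = ak³ + bk² + ck + d; the 4 given values yield a linear system in the 4 coefficients.
Solving, f(k) = -k³ + 5k² - k - 7.
Then f(2) = 3.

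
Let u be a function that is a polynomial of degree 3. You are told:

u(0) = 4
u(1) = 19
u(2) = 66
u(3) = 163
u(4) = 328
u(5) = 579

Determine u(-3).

-29

First differences: 15, 47, 97, 165, 251. Second differences: 32, 50, 68, 86. Third differences: 18, 18, 18.
Level-3 differences are constant, so u has degree 3.
Fitting a degree-3 polynomial gives u(k) = 3k³ + 7k² + 5k + 4.
Then u(-3) = -29.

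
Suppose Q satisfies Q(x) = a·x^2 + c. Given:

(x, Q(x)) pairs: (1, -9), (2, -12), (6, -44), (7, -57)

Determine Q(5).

-33

From Q(1) = -9 and Q(2) = -12: 1a + c = -9 and 4a + c = -12.
Subtracting: 3a = -3, so a = -1; then c = -9 − (-1)·1 = -8.
So Q(x) = -1x² − 8, and Q(5) = -33.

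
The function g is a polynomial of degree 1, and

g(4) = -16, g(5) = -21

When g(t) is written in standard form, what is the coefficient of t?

Write g(t) = at + b; the 2 given values yield a linear system in the 2 coefficients.
Solving, g(t) = -5t + 4.
The coefficient of t is -5.

-5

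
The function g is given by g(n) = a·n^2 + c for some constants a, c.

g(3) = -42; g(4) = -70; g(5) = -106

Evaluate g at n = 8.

-262

From g(3) = -42 and g(4) = -70: 9a + c = -42 and 16a + c = -70.
Subtracting: 7a = -28, so a = -4; then c = -42 − (-4)·9 = -6.
So g(n) = -4n² − 6, and g(8) = -262.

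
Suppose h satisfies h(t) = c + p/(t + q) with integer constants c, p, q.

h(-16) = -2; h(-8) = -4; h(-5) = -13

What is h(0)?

(h(t) − c)(t + q) = p for each data point; the three points give a linear system in c and q, then p follows.
Solving: c = -1, q = 4, p = 12, so h(t) = -1 + 12/(t + 4).
Then h(0) = -1 + 12/4 = 2.

2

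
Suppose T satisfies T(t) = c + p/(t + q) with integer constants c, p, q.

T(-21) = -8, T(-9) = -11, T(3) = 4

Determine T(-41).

(T(t) − c)(t + q) = p for each data point; the three points give a linear system in c and q, then p follows.
Solving: c = -6, q = 1, p = 40, so T(t) = -6 + 40/(t + 1).
Then T(-41) = -6 + 40/(-40) = -7.

-7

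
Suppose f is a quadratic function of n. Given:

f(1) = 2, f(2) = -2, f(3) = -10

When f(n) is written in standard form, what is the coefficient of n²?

-2

Write f(n) = an² + bn + c; the 3 given values yield a linear system in the 3 coefficients.
Solving, f(n) = -2n² + 2n + 2.
The coefficient of n² is -2.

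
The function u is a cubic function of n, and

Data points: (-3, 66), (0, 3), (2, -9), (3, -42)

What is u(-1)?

6

Write u(n) = an³ + bn² + cn + d; the 4 given values yield a linear system in the 4 coefficients.
Solving, u(n) = -2n³ + n² + 3.
Then u(-1) = 6.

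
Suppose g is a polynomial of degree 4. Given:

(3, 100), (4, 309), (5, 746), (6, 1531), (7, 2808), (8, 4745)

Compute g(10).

First differences: 209, 437, 785, 1277, 1937. Second differences: 228, 348, 492, 660. Third differences: 120, 144, 168. Fourth differences: 24, 24.
Level-4 differences are constant, so g has degree 4.
Fitting a degree-4 polynomial gives g(t) = t^4 + 2t³ - 7t² + 9t + 1.
Then g(10) = 11391.

11391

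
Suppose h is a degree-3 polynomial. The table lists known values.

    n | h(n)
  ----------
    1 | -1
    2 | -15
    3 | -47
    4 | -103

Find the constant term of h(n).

1

Write h(n) = an³ + bn² + cn + d; the 4 given values yield a linear system in the 4 coefficients.
Solving, h(n) = -n³ - 3n² + 2n + 1.
The constant term is h(0) = 1.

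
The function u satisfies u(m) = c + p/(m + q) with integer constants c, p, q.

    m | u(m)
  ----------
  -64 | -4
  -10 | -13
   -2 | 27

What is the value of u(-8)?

-18

(u(m) − c)(m + q) = p for each data point; the three points give a linear system in c and q, then p follows.
Solving: c = -3, q = 4, p = 60, so u(m) = -3 + 60/(m + 4).
Then u(-8) = -3 + 60/(-4) = -18.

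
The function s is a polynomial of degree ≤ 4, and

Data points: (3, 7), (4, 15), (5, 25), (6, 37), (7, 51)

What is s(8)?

First differences: 8, 10, 12, 14. Second differences: 2, 2, 2.
Level-2 differences are constant, so s has degree 2.
Fitting a degree-2 polynomial gives s(t) = t² + t - 5.
Then s(8) = 67.

67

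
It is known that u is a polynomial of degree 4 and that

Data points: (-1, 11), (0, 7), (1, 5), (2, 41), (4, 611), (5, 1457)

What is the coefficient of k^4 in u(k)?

Write u(k) = ak^4 + bk³ + ck² + dk + e; the 6 given values yield a linear system in the 5 coefficients.
Solving, u(k) = 2k^4 + 2k³ - k² - 5k + 7.
The coefficient of k^4 is 2.

2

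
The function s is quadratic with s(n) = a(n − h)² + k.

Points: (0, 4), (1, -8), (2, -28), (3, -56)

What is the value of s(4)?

-92

First differences -12, -20, -28; second difference -8 = 2a, so a = -4.
Expanding, the n-coefficient is −2ah = 8h; matching it to the data gives h = -1, and then k = 8.
So s(n) = -4(n + 1)² + 8.
s(4) = -4·5² + 8 = -92.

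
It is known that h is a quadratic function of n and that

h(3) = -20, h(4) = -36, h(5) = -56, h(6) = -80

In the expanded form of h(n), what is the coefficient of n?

First differences: -16, -20, -24. Second differences: -4, -4.
Level-2 differences are constant, so h has degree 2.
Fitting a degree-2 polynomial gives h(n) = -2n² - 2n + 4.
The coefficient of n is -2.

-2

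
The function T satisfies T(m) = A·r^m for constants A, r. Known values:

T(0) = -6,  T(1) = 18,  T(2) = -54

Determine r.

-3

Consecutive ratio: 18/(-6) = -3, and -54/18 = -3, so r = -3.
Then A·(-3)^0 = -6 gives A = -6, and T(m) = -6·(-3)^m.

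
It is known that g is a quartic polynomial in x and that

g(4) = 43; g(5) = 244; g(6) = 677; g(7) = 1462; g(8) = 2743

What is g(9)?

Write g(x) = ax^4 + bx³ + cx² + dx + e; the 5 given values yield a linear system in the 5 coefficients.
Solving, g(x) = x^4 - 2x³ - 5x² - x - 1.
Then g(9) = 4688.

4688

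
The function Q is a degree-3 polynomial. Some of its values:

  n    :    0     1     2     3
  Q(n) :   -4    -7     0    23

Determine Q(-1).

Write Q(n) = an³ + bn² + cn + d; the 4 given values yield a linear system in the 4 coefficients.
Solving, Q(n) = n³ + 2n² - 6n - 4.
Then Q(-1) = 3.

3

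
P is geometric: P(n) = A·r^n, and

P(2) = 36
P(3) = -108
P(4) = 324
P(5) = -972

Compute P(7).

Consecutive ratio: -108/36 = -3, and 324/(-108) = -3, so r = -3.
Then A·(-3)^2 = 36 gives A = 4, and P(n) = 4·(-3)^n.
P(7) = 4·(-3)^7 = -8748.

-8748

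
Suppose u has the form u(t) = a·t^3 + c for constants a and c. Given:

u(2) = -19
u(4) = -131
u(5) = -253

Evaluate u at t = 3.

-57

From u(2) = -19 and u(4) = -131: 8a + c = -19 and 64a + c = -131.
Subtracting: 56a = -112, so a = -2; then c = -19 − (-2)·8 = -3.
So u(t) = -2t³ − 3, and u(3) = -57.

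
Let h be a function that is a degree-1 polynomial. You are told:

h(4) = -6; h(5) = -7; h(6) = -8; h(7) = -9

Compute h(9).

-11

Write h(k) = ak + b; the 4 given values yield a linear system in the 2 coefficients.
Solving, h(k) = -k - 2.
Then h(9) = -11.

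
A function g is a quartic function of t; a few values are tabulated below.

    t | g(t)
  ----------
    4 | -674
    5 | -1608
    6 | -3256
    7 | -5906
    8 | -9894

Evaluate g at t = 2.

-36

Write g(t) = at^4 + bt³ + ct² + dt + e; the 5 given values yield a linear system in the 5 coefficients.
Solving, g(t) = -2t^4 - 4t³ + 5t² + 3t + 2.
Then g(2) = -36.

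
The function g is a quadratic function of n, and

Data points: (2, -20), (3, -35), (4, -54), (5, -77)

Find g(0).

First differences: -15, -19, -23. Second differences: -4, -4.
Level-2 differences are constant, so g has degree 2.
Fitting a degree-2 polynomial gives g(n) = -2n² - 5n - 2.
Then g(0) = -2.

-2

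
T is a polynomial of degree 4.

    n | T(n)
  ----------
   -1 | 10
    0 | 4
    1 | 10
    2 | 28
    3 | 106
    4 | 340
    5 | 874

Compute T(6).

Write T(n) = an^4 + bn³ + cn² + dn + e; the 7 given values yield a linear system in the 5 coefficients.
Solving, T(n) = 2n^4 - 4n³ + 4n² + 4n + 4.
Then T(6) = 1900.

1900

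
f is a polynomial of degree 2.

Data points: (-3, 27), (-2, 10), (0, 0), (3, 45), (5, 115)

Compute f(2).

Write f(m) = am² + bm + c; the 5 given values yield a linear system in the 3 coefficients.
Solving, f(m) = 4m² + 3m.
Then f(2) = 22.

22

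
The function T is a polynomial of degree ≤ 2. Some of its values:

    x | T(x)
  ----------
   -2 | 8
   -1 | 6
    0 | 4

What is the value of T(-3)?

Write T(x) = ax² + bx + c; the 3 given values yield a linear system in the 3 coefficients.
Solving, the leading coefficient vanishes, and T(x) = -2x + 4.
Then T(-3) = 10.

10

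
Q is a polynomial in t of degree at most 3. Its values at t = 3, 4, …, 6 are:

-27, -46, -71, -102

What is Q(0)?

Write Q(t) = at³ + bt² + ct + d; the 4 given values yield a linear system in the 4 coefficients.
Solving, the leading coefficient vanishes, and Q(t) = -3t² + 2t - 6.
The constant term is Q(0) = -6.

-6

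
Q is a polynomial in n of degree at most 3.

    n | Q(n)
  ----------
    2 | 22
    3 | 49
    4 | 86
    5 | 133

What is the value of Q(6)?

First differences: 27, 37, 47. Second differences: 10, 10.
Level-2 differences are constant, so Q has degree 2.
Fitting a degree-2 polynomial gives Q(n) = 5n² + 2n - 2.
Then Q(6) = 190.

190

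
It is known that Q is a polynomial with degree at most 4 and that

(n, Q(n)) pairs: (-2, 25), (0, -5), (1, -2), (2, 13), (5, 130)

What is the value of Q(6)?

Write Q(n) = an^4 + bn³ + cn² + dn + e; the 5 given values yield a linear system in the 5 coefficients.
Solving, the top 2 coefficients vanish, and Q(n) = 6n² - 3n - 5.
Then Q(6) = 193.

193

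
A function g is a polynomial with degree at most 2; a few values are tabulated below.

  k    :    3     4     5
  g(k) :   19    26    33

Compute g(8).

First differences: 7, 7.
Level-1 differences are constant, so g has degree 1.
Fitting a degree-1 polynomial gives g(k) = 7k - 2.
Then g(8) = 54.

54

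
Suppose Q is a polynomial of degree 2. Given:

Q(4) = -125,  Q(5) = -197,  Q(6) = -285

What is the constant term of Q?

3

Write Q(m) = am² + bm + c; the 3 given values yield a linear system in the 3 coefficients.
Solving, Q(m) = -8m² + 3.
The constant term is Q(0) = 3.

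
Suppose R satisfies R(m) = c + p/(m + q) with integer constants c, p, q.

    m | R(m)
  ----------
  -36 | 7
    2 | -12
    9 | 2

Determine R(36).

(R(m) − c)(m + q) = p for each data point; the three points give a linear system in c and q, then p follows.
Solving: c = 6, q = 0, p = -36, so R(m) = 6 − 36/(m + 0).
Then R(36) = 6 − 36/36 = 5.

5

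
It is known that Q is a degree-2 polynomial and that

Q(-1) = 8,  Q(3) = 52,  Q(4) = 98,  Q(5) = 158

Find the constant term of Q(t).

Write Q(t) = at² + bt + c; the 4 given values yield a linear system in the 3 coefficients.
Solving, Q(t) = 7t² - 3t - 2.
The constant term is Q(0) = -2.

-2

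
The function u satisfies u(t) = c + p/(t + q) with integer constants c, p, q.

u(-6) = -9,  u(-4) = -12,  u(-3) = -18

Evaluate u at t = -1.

6

(u(t) − c)(t + q) = p for each data point; the three points give a linear system in c and q, then p follows.
Solving: c = -6, q = 2, p = 12, so u(t) = -6 + 12/(t + 2).
Then u(-1) = -6 + 12/1 = 6.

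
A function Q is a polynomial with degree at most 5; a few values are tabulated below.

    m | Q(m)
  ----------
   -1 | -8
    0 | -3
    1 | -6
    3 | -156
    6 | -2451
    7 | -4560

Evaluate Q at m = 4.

-483

Write Q(m) = am^5 + bm^4 + cm³ + dm² + em + p; the 6 given values yield a linear system in the 6 coefficients.
Solving, the leading coefficient vanishes, and Q(m) = -2m^4 + m³ - 2m² - 3.
Then Q(4) = -483.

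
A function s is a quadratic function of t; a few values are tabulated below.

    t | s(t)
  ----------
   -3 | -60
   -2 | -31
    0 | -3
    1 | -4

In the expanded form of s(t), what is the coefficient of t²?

Write s(t) = at² + bt + c; the 4 given values yield a linear system in the 3 coefficients.
Solving, s(t) = -5t² + 4t - 3.
The coefficient of t² is -5.

-5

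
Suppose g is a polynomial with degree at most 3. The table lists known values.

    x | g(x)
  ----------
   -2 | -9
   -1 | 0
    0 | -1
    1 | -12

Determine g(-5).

-96

Write g(x) = ax³ + bx² + cx + d; the 4 given values yield a linear system in the 4 coefficients.
Solving, the leading coefficient vanishes, and g(x) = -5x² - 6x - 1.
Then g(-5) = -96.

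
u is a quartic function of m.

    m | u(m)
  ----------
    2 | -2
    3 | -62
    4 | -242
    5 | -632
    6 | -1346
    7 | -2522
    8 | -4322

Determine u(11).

Write u(m) = am^4 + bm³ + cm² + dm + e; the 7 given values yield a linear system in the 5 coefficients.
Solving, u(m) = -m^4 - m³ + 4m² + 4m - 2.
Then u(11) = -15446.

-15446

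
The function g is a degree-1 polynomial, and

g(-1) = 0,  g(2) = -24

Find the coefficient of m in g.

Write g(m) = am + b; the 2 given values yield a linear system in the 2 coefficients.
Solving, g(m) = -8m - 8.
The coefficient of m is -8.

-8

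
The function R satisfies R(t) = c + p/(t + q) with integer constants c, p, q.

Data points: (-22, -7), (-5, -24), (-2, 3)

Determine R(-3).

12

(R(t) − c)(t + q) = p for each data point; the three points give a linear system in c and q, then p follows.
Solving: c = -6, q = 4, p = 18, so R(t) = -6 + 18/(t + 4).
Then R(-3) = -6 + 18/1 = 12.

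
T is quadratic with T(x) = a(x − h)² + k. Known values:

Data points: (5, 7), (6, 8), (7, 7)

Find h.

First differences 1, -1; second difference -2 = 2a, so a = -1.
Expanding, the x-coefficient is −2ah = 2h; matching it to the data gives h = 6, and then k = 8.
So T(x) = -1(x − 6)² + 8.
Hence h = 6.

6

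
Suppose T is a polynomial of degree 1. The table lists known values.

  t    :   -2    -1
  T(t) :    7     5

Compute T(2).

-1

Write T(t) = at + b; the 2 given values yield a linear system in the 2 coefficients.
Solving, T(t) = -2t + 3.
Then T(2) = -1.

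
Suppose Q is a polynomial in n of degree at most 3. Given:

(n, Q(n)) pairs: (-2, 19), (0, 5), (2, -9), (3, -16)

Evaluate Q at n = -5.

Write Q(n) = an³ + bn² + cn + d; the 4 given values yield a linear system in the 4 coefficients.
Solving, the top 2 coefficients vanish, and Q(n) = -7n + 5.
Then Q(-5) = 40.

40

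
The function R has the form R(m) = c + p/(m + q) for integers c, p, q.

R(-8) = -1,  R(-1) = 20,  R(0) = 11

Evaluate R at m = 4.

5

(R(m) − c)(m + q) = p for each data point; the three points give a linear system in c and q, then p follows.
Solving: c = 2, q = 2, p = 18, so R(m) = 2 + 18/(m + 2).
Then R(4) = 2 + 18/6 = 5.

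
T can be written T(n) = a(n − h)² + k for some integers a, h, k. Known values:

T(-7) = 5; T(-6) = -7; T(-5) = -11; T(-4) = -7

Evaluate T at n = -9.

First differences -12, -4, 4; second difference 8 = 2a, so a = 4.
Expanding, the n-coefficient is −2ah = -8h; matching it to the data gives h = -5, and then k = -11.
So T(n) = 4(n + 5)² − 11.
T(-9) = 4·(-4)² − 11 = 53.

53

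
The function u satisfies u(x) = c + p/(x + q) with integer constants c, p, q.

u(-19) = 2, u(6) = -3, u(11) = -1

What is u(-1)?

(u(x) − c)(x + q) = p for each data point; the three points give a linear system in c and q, then p follows.
Solving: c = 1, q = -1, p = -20, so u(x) = 1 − 20/(x − 1).
Then u(-1) = 1 − 20/(-2) = 11.

11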